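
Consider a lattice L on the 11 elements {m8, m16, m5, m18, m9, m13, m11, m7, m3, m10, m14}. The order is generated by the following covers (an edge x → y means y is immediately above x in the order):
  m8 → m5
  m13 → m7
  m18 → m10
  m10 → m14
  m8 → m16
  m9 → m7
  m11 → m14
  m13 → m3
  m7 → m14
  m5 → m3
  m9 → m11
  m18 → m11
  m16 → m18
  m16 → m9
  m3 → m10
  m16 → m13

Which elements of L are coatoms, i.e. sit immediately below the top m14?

m10, m11, m7

The coatoms are exactly the elements covered by m14: m10, m11, m7.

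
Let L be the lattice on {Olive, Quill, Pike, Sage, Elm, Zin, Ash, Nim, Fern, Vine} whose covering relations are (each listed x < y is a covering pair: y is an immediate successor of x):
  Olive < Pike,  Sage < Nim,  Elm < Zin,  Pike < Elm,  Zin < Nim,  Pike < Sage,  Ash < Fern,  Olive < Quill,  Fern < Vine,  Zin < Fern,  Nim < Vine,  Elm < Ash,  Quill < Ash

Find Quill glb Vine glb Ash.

Quill

Common lower bounds of {Quill, Vine, Ash}: Olive, Quill.
The greatest among these is Quill.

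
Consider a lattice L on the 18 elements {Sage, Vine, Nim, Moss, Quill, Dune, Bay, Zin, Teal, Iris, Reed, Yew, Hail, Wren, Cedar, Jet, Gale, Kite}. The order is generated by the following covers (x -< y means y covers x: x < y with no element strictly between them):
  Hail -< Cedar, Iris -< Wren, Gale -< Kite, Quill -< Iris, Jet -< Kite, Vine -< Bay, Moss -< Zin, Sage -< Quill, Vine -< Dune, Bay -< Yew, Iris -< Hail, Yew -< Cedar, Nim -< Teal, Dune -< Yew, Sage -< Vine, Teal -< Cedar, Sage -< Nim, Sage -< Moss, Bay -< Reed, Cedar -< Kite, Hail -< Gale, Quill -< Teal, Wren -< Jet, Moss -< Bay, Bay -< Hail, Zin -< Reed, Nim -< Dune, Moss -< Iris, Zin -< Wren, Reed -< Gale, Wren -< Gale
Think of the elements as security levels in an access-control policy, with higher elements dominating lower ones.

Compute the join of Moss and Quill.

Common upper bounds of {Moss, Quill}: Cedar, Gale, Hail, Iris, Jet, Kite, Wren.
The least among these is Iris.

Iris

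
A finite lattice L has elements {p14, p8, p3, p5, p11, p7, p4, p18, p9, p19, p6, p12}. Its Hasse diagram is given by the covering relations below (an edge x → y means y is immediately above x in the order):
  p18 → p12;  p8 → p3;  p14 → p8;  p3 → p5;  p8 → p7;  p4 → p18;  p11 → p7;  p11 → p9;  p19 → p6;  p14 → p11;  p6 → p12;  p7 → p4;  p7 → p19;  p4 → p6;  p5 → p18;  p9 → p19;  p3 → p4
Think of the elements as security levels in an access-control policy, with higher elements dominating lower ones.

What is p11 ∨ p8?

Common upper bounds of {p11, p8}: p12, p18, p19, p4, p6, p7.
The least among these is p7.

p7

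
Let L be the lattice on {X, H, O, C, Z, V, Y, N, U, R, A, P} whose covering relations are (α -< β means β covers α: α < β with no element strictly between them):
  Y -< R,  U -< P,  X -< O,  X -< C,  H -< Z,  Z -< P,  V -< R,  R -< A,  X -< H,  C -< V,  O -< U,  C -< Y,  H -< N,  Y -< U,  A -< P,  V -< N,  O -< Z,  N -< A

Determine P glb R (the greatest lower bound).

Common lower bounds of {P, R}: C, R, V, X, Y.
The greatest among these is R.

R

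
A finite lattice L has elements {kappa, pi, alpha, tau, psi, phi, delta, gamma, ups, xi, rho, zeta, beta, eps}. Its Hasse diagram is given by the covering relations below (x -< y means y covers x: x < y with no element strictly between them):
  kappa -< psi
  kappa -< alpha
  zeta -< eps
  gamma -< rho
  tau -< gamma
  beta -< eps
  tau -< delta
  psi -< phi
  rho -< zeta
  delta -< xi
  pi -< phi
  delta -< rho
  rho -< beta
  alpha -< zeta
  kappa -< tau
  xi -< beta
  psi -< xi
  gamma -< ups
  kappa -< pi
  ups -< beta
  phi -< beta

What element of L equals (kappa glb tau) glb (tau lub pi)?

kappa ∧ tau = kappa
tau ∨ pi = beta
kappa ∧ beta = kappa

kappa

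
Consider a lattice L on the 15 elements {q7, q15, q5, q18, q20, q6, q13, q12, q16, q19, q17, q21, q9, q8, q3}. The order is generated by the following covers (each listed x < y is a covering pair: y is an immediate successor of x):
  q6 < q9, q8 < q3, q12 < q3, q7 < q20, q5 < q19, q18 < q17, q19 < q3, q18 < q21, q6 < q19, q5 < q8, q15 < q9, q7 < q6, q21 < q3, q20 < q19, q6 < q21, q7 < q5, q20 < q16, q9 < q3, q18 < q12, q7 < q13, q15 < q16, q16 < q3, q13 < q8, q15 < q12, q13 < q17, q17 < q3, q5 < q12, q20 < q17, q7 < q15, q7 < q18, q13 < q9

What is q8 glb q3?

q8

Common lower bounds of {q8, q3}: q13, q5, q7, q8.
The greatest among these is q8.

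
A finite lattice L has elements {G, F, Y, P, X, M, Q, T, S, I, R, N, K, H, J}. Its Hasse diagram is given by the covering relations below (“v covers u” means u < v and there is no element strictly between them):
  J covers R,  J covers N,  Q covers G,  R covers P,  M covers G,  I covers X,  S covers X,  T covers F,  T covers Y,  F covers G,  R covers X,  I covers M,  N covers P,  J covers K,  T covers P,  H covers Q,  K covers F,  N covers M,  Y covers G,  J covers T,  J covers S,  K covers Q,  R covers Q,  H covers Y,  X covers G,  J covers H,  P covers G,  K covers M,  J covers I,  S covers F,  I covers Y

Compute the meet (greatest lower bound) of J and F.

Common lower bounds of {J, F}: F, G.
The greatest among these is F.

F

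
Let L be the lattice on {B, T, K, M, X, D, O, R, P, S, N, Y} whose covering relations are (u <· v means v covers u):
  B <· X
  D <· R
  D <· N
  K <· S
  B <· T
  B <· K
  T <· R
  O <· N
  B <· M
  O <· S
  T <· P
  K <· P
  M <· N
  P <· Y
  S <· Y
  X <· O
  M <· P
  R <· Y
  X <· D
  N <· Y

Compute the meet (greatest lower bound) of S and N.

O

Common lower bounds of {S, N}: B, O, X.
The greatest among these is O.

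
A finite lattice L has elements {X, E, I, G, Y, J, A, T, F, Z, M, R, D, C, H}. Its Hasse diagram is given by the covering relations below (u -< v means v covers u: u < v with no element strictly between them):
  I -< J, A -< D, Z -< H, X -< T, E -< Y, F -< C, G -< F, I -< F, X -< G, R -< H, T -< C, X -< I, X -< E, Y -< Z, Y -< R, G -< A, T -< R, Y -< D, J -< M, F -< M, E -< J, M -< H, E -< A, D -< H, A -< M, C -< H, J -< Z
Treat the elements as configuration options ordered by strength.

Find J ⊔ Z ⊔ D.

H

Common upper bounds of {J, Z, D}: H.
The least among these is H.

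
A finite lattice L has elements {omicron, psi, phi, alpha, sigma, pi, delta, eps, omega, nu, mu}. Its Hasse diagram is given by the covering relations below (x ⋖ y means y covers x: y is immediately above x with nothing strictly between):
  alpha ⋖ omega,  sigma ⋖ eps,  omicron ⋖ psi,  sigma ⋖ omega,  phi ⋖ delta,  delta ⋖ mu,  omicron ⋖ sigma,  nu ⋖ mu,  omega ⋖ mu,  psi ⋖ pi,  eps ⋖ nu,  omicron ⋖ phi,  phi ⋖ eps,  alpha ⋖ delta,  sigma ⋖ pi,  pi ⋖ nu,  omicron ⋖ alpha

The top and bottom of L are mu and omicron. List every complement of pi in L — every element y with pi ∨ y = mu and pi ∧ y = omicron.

Need y with pi ∨ y = mu and pi ∧ y = omicron.
Checking each element gives: alpha, delta.

alpha, delta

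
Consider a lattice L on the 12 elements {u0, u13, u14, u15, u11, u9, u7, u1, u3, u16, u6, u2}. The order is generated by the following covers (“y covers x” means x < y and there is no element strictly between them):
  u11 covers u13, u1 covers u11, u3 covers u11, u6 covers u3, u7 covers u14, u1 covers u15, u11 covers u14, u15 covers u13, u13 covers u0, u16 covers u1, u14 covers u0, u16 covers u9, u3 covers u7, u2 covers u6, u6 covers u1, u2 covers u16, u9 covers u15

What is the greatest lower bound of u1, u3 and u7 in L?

u14

Common lower bounds of {u1, u3, u7}: u0, u14.
The greatest among these is u14.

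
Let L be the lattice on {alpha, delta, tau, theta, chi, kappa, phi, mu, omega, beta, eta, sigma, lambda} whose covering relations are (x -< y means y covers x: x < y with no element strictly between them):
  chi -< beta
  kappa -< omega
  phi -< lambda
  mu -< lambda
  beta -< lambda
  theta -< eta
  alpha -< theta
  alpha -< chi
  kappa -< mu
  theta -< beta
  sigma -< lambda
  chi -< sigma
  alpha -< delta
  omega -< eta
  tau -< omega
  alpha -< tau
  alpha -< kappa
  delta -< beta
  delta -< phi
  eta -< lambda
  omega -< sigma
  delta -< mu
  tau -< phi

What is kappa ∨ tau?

omega

Common upper bounds of {kappa, tau}: eta, lambda, omega, sigma.
The least among these is omega.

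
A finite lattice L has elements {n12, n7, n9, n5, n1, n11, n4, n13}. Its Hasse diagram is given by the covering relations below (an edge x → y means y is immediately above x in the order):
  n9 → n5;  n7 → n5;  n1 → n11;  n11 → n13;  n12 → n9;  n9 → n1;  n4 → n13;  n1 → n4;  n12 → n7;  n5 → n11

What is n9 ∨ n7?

Common upper bounds of {n9, n7}: n11, n13, n5.
The least among these is n5.

n5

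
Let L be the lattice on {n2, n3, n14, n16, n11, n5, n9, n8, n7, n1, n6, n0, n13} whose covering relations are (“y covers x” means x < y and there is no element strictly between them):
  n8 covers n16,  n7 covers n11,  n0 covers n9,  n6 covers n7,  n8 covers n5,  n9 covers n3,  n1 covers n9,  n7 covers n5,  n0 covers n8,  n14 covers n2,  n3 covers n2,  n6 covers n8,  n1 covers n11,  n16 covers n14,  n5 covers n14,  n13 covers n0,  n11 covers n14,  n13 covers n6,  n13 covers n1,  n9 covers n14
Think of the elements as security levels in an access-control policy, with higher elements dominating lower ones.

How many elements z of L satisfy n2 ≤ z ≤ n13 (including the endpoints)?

The interval [n2, n13] = {n0, n1, n11, n13, n14, n16, n2, n3, n5, n6, n7, n8, n9}, which has 13 elements.

13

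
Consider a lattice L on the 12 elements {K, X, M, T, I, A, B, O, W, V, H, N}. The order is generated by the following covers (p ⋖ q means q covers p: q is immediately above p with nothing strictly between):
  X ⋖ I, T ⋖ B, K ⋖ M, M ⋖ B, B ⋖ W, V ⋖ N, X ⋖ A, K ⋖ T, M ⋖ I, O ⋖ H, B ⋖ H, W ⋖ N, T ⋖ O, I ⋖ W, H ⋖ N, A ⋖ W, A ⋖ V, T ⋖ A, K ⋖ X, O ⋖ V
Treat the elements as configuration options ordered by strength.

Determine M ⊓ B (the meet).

Common lower bounds of {M, B}: K, M.
The greatest among these is M.

M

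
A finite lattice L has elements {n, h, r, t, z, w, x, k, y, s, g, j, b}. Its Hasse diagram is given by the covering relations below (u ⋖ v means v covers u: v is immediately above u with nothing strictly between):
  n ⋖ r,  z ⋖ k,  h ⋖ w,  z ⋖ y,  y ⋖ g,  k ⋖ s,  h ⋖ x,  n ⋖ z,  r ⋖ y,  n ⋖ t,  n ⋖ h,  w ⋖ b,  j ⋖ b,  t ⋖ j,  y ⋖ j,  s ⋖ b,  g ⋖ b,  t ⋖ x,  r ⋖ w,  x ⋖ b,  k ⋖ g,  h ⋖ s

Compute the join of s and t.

Common upper bounds of {s, t}: b.
The least among these is b.

b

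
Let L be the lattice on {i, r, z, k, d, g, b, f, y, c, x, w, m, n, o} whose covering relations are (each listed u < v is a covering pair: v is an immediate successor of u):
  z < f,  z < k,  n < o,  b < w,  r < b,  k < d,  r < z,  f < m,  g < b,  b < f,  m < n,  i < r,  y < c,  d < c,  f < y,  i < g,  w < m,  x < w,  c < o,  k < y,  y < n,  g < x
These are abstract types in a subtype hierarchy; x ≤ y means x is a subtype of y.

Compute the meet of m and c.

f

Common lower bounds of {m, c}: b, f, g, i, r, z.
The greatest among these is f.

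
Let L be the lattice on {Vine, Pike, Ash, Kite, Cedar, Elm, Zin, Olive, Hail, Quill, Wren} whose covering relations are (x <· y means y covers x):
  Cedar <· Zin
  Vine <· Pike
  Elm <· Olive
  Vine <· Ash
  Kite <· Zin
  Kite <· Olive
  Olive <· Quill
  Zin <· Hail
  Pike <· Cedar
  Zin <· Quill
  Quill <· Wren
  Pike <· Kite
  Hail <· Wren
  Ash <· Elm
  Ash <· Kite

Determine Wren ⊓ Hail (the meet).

Hail

Common lower bounds of {Wren, Hail}: Ash, Cedar, Hail, Kite, Pike, Vine, Zin.
The greatest among these is Hail.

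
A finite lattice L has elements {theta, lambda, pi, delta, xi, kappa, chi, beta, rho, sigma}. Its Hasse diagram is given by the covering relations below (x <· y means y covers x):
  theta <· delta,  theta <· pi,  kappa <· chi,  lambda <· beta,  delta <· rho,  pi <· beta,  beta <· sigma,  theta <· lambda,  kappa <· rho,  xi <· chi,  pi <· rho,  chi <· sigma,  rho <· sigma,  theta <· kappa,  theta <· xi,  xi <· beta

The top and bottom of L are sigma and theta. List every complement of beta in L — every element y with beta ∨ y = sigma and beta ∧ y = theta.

delta, kappa

Need y with beta ∨ y = sigma and beta ∧ y = theta.
Checking each element gives: delta, kappa.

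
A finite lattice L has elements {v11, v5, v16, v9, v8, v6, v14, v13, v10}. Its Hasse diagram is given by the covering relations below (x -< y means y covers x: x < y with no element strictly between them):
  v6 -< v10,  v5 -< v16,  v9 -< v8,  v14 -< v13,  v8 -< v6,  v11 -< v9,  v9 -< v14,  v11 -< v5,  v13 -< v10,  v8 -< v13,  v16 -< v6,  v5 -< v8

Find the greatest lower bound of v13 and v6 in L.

Common lower bounds of {v13, v6}: v11, v5, v8, v9.
The greatest among these is v8.

v8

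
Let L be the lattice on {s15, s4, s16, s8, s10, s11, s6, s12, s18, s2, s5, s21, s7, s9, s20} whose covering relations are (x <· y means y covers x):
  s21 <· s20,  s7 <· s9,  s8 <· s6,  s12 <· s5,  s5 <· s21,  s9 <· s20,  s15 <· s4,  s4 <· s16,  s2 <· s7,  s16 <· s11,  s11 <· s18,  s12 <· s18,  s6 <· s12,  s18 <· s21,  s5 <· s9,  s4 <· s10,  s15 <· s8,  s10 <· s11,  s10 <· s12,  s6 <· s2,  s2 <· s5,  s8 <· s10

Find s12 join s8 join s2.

Common upper bounds of {s12, s8, s2}: s20, s21, s5, s9.
The least among these is s5.

s5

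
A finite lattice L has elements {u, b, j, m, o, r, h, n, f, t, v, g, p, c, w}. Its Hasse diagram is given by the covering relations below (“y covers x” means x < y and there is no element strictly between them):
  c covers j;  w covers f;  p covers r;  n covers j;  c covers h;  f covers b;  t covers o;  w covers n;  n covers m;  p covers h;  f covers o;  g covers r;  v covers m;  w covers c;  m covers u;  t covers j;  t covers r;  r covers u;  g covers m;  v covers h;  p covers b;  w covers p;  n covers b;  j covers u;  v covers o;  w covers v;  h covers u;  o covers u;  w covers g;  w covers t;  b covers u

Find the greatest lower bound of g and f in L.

u

Common lower bounds of {g, f}: u.
The greatest among these is u.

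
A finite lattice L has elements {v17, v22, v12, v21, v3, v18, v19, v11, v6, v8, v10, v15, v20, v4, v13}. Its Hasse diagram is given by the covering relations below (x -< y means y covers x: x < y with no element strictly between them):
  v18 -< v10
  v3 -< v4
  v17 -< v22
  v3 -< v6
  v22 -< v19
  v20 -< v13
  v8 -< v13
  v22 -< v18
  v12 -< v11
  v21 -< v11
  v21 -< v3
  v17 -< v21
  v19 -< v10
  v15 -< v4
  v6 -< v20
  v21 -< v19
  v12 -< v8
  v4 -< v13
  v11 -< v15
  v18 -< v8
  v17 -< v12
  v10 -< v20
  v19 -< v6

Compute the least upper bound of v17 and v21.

Common upper bounds of {v17, v21}: v10, v11, v13, v15, v19, v20, v21, v3, v4, v6.
The least among these is v21.

v21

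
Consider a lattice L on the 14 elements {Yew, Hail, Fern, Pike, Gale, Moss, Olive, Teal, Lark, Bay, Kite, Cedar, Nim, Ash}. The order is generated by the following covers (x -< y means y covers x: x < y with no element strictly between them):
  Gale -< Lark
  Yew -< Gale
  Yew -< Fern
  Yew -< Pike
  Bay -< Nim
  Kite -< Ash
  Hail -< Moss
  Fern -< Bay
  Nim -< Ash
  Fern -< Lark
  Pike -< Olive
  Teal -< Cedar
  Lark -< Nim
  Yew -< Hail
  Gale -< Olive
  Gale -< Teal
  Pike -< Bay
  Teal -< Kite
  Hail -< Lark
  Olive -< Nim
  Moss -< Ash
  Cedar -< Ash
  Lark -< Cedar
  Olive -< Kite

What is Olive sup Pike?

Olive

Common upper bounds of {Olive, Pike}: Ash, Kite, Nim, Olive.
The least among these is Olive.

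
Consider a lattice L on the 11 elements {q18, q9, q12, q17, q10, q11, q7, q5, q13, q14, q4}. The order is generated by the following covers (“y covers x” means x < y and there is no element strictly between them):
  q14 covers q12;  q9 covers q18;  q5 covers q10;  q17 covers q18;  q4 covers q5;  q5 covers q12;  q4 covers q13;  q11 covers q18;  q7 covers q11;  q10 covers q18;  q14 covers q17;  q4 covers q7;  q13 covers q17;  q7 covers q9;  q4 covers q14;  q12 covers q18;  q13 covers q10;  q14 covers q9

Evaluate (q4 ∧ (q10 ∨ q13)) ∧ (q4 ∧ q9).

q10 ∨ q13 = q13
q4 ∧ q13 = q13
q4 ∧ q9 = q9
q13 ∧ q9 = q18

q18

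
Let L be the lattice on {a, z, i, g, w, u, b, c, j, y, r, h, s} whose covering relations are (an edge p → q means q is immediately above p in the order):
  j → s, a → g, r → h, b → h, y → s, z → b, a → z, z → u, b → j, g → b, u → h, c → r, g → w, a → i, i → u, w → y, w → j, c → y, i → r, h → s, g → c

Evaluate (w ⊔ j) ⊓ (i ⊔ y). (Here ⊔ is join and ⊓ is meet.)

j

w ∨ j = j
i ∨ y = s
j ∧ s = j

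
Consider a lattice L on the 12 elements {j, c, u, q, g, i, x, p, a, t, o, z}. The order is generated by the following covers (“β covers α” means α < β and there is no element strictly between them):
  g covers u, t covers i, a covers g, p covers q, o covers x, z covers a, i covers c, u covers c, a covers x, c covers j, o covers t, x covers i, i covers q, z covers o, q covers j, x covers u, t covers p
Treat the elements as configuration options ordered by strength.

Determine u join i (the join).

x

Common upper bounds of {u, i}: a, o, x, z.
The least among these is x.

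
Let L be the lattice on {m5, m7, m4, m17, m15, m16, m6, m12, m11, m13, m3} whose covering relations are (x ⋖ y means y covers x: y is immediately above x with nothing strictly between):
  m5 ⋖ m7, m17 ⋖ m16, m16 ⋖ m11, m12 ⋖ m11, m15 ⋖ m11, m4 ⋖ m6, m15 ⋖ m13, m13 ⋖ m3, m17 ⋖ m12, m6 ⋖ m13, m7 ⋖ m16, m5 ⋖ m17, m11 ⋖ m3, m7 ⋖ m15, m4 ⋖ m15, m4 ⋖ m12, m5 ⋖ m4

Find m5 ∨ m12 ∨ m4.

m12

Common upper bounds of {m5, m12, m4}: m11, m12, m3.
The least among these is m12.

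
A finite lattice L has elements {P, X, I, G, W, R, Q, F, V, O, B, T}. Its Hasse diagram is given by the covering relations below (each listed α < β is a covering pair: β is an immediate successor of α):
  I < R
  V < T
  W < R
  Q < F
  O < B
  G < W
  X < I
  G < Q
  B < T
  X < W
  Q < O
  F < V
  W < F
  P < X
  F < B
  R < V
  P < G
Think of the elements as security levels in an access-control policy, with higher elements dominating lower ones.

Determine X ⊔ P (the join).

X

Common upper bounds of {X, P}: B, F, I, R, T, V, W, X.
The least among these is X.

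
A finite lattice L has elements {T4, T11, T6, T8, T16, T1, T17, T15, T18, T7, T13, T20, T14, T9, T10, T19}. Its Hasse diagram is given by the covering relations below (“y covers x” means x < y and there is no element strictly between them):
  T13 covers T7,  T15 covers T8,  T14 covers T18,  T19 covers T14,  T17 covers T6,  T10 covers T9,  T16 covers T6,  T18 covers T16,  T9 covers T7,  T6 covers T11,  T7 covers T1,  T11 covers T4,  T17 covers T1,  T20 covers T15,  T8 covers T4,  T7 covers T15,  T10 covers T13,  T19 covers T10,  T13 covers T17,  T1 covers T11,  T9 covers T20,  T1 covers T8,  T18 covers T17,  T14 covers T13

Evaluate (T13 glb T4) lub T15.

T13 ∧ T4 = T4
T4 ∨ T15 = T15

T15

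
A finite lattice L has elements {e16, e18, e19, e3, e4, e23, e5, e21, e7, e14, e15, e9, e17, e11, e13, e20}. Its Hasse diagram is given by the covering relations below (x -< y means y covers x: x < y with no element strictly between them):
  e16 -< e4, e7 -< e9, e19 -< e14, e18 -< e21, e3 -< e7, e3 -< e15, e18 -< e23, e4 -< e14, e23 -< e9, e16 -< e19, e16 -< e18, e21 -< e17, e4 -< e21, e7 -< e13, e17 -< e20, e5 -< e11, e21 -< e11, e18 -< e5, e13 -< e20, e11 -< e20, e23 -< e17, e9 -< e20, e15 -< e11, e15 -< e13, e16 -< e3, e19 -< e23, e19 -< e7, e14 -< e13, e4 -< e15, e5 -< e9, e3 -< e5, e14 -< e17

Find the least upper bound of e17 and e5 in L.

e20

Common upper bounds of {e17, e5}: e20.
The least among these is e20.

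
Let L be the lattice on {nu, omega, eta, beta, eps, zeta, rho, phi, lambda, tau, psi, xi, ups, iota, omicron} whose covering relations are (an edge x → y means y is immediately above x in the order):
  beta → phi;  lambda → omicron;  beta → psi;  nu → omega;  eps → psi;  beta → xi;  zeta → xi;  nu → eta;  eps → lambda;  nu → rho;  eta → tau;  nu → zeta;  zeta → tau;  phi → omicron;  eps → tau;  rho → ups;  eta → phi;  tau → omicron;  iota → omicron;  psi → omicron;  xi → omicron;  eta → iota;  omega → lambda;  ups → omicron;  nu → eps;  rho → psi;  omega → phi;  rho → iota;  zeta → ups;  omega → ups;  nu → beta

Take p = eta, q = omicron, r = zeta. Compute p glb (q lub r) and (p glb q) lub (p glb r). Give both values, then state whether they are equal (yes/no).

q lub r = omicron, so p glb (q lub r) = eta glb omicron = eta.
p glb q = eta and p glb r = nu, so (p glb q) lub (p glb r) = eta lub nu = eta.
Equal: yes.

eta; eta; yes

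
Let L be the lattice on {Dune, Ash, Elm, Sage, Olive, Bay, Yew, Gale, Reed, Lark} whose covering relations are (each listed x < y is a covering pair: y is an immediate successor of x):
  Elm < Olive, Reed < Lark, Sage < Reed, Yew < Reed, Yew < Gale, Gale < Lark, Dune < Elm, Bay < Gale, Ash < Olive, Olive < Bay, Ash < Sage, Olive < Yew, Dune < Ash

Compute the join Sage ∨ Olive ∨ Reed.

Common upper bounds of {Sage, Olive, Reed}: Lark, Reed.
The least among these is Reed.

Reed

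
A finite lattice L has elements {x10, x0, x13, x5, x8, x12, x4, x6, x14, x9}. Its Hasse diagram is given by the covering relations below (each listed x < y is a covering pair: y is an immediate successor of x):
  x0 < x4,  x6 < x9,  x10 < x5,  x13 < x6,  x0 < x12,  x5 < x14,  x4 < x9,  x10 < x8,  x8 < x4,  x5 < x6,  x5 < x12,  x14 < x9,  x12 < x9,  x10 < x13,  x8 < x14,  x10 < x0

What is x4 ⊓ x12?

Common lower bounds of {x4, x12}: x0, x10.
The greatest among these is x0.

x0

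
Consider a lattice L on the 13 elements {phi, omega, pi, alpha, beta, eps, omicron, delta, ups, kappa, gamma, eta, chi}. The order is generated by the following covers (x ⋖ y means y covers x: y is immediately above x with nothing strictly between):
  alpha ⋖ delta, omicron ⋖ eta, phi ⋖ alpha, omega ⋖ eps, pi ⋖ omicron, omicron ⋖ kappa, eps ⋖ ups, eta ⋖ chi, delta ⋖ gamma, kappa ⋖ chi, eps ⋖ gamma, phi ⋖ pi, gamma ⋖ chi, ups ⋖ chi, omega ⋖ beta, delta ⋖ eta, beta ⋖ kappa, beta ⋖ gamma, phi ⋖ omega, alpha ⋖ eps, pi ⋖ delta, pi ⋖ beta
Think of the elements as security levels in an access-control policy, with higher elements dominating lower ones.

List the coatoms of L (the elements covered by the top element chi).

The coatoms are exactly the elements covered by chi: eta, gamma, kappa, ups.

eta, gamma, kappa, ups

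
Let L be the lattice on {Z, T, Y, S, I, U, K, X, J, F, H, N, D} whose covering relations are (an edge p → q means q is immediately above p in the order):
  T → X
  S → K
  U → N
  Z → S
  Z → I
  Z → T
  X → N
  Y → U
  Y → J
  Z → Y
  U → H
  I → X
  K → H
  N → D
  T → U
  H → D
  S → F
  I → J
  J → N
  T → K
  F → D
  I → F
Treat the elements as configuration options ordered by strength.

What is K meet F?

Common lower bounds of {K, F}: S, Z.
The greatest among these is S.

S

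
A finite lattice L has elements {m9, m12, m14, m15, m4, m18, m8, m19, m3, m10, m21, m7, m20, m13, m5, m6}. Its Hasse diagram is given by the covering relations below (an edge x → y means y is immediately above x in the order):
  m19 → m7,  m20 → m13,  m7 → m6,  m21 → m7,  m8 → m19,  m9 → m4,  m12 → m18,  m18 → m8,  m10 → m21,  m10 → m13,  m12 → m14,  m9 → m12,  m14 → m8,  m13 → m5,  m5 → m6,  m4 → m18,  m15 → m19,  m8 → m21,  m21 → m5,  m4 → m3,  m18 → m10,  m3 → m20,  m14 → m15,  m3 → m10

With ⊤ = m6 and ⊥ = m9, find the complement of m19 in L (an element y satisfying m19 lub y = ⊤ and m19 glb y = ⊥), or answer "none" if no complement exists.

For every candidate y, either m19 ∨ y ≠ m6 or m19 ∧ y ≠ m9; no complement exists.

none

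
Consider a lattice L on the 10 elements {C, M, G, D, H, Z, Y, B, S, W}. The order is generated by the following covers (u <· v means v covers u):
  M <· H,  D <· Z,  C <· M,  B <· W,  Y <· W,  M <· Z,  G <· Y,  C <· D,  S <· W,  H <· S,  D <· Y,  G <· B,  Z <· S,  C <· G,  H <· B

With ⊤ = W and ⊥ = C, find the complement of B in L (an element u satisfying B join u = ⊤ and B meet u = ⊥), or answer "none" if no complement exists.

Need u with B ∨ u = W and B ∧ u = C.
Checking each element gives: D.

D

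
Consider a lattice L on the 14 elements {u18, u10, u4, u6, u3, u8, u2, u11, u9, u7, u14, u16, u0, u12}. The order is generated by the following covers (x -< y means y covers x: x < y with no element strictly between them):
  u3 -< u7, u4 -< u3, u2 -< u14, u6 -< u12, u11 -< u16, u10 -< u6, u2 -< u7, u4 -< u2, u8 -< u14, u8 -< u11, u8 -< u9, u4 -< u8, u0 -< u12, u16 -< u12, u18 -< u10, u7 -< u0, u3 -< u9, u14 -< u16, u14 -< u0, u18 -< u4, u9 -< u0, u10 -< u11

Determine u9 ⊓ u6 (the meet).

u18

Common lower bounds of {u9, u6}: u18.
The greatest among these is u18.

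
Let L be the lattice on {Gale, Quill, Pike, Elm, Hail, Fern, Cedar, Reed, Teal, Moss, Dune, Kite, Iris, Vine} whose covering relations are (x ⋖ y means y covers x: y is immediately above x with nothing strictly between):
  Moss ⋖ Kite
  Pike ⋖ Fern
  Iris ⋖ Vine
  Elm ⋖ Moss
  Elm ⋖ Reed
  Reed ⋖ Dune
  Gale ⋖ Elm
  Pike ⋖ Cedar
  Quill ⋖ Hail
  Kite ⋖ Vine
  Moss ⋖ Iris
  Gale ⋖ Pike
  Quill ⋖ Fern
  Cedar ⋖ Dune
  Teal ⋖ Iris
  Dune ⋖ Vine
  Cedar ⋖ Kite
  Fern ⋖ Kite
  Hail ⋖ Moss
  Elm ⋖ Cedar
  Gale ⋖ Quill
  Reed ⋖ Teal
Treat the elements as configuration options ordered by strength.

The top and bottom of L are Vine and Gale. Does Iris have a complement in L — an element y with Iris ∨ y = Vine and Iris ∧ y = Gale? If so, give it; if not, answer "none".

Need y with Iris ∨ y = Vine and Iris ∧ y = Gale.
Checking each element gives: Pike.

Pike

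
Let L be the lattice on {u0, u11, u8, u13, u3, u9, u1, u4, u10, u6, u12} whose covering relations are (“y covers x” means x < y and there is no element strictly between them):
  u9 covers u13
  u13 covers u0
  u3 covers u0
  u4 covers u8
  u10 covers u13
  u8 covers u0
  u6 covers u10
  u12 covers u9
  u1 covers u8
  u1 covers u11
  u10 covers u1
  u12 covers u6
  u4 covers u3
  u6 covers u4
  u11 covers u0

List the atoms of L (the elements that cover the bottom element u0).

The atoms are exactly the elements that cover u0: u11, u13, u3, u8.

u11, u13, u3, u8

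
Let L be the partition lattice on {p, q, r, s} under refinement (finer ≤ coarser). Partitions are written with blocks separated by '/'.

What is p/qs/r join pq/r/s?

The join of p/qs/r and pq/r/s merges any blocks that overlap across the partitions, giving pqs/r.

pqs/r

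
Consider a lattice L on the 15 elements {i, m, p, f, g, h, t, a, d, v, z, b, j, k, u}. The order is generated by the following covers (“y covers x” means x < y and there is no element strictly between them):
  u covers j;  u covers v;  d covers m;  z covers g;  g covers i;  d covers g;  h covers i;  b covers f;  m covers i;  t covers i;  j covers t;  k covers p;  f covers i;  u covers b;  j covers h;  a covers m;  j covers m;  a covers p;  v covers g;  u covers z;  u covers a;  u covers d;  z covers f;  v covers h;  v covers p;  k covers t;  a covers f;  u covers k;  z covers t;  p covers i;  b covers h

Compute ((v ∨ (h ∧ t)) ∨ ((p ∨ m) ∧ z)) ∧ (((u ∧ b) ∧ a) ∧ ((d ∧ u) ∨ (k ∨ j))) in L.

f

h ∧ t = i
v ∨ i = v
p ∨ m = a
a ∧ z = f
v ∨ f = u
u ∧ b = b
b ∧ a = f
d ∧ u = d
k ∨ j = u
d ∨ u = u
f ∧ u = f
u ∧ f = f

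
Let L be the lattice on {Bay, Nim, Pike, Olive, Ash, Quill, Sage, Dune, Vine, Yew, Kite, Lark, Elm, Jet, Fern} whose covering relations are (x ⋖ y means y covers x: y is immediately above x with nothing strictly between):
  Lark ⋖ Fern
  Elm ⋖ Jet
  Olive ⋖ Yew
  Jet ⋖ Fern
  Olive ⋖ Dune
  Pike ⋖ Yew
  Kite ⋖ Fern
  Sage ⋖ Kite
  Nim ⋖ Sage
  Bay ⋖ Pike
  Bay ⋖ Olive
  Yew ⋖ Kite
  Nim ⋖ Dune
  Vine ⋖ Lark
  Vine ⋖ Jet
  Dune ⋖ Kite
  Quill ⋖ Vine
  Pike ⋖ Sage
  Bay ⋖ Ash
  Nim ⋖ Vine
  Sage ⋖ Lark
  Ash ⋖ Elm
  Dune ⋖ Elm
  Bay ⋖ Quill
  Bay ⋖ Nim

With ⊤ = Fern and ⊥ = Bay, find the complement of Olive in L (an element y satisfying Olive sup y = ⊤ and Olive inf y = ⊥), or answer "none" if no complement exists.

Need y with Olive ∨ y = Fern and Olive ∧ y = Bay.
Checking each element gives: Lark.

Lark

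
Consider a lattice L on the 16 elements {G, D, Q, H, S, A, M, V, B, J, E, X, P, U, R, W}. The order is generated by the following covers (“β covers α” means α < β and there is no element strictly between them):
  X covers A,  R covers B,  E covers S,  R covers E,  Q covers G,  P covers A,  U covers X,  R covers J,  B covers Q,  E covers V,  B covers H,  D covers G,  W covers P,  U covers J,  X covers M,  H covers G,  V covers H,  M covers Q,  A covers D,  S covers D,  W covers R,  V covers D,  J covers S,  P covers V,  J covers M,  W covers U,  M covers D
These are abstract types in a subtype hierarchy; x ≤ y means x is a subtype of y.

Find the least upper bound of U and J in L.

U

Common upper bounds of {U, J}: U, W.
The least among these is U.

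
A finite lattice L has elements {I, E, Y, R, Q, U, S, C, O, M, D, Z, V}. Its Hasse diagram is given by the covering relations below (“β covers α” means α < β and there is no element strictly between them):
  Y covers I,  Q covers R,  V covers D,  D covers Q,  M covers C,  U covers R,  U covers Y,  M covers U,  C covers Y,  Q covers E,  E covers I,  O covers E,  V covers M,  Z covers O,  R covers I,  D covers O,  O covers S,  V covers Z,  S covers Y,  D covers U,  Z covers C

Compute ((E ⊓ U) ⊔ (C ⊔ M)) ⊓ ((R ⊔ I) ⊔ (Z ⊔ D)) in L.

E ∧ U = I
C ∨ M = M
I ∨ M = M
R ∨ I = R
Z ∨ D = V
R ∨ V = V
M ∧ V = M

M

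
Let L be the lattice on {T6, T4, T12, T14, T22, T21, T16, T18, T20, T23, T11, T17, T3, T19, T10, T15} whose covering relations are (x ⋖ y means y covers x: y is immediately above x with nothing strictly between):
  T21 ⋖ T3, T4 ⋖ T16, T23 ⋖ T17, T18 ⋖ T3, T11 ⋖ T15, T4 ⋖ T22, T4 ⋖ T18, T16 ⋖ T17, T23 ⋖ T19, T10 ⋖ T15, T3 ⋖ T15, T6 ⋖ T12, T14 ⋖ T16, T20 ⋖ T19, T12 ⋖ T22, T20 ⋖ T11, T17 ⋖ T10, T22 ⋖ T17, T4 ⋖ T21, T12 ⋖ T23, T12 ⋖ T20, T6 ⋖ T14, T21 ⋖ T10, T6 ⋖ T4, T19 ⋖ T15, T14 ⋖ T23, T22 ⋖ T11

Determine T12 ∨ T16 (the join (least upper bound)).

Common upper bounds of {T12, T16}: T10, T15, T17.
The least among these is T17.

T17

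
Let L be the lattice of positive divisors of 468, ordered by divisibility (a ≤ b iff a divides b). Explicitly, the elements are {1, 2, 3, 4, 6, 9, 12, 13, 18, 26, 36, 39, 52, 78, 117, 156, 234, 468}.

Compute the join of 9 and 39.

Common upper bounds of {9, 39}: 117, 234, 468.
The least among these is 117.

117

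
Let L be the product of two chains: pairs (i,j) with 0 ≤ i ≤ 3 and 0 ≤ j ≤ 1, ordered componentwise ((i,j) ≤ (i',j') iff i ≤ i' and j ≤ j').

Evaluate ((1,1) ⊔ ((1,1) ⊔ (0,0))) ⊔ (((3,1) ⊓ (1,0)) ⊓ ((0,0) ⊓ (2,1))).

(1,1) ∨ (0,0) = (1,1)
(1,1) ∨ (1,1) = (1,1)
(3,1) ∧ (1,0) = (1,0)
(0,0) ∧ (2,1) = (0,0)
(1,0) ∧ (0,0) = (0,0)
(1,1) ∨ (0,0) = (1,1)

(1,1)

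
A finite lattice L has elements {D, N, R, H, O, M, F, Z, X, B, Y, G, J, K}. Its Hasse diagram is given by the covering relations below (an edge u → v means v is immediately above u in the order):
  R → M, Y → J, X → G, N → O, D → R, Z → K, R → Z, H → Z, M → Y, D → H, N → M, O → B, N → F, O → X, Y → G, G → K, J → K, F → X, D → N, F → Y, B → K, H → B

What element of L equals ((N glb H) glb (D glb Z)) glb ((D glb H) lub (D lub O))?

D

N ∧ H = D
D ∧ Z = D
D ∧ D = D
D ∧ H = D
D ∨ O = O
D ∨ O = O
D ∧ O = D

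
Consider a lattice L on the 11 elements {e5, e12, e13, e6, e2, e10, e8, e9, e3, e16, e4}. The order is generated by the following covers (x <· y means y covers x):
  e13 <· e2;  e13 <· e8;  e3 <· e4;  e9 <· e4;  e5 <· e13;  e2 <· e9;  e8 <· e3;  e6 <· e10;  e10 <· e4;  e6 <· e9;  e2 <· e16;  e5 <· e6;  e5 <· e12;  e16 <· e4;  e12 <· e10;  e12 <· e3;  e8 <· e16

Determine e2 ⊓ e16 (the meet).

e2

Common lower bounds of {e2, e16}: e13, e2, e5.
The greatest among these is e2.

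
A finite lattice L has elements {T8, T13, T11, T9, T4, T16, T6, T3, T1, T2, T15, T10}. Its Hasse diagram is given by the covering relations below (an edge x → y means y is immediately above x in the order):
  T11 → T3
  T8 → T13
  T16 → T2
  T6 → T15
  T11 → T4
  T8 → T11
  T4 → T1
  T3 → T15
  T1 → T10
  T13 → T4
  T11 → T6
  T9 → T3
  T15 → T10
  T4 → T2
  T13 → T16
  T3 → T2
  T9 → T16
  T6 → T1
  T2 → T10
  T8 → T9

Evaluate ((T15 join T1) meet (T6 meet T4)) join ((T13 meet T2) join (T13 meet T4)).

T4

T15 ∨ T1 = T10
T6 ∧ T4 = T11
T10 ∧ T11 = T11
T13 ∧ T2 = T13
T13 ∧ T4 = T13
T13 ∨ T13 = T13
T11 ∨ T13 = T4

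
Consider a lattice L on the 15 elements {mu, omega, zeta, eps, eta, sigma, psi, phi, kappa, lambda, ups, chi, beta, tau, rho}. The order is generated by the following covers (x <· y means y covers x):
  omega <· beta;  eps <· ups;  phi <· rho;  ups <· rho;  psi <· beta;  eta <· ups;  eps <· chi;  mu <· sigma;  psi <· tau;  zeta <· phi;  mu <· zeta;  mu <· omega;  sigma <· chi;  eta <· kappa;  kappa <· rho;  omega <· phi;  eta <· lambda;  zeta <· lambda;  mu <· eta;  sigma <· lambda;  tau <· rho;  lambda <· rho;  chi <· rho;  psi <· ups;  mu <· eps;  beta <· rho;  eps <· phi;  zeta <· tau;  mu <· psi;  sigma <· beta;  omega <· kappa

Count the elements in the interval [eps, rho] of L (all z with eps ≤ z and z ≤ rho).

The interval [eps, rho] = {chi, eps, phi, rho, ups}, which has 5 elements.

5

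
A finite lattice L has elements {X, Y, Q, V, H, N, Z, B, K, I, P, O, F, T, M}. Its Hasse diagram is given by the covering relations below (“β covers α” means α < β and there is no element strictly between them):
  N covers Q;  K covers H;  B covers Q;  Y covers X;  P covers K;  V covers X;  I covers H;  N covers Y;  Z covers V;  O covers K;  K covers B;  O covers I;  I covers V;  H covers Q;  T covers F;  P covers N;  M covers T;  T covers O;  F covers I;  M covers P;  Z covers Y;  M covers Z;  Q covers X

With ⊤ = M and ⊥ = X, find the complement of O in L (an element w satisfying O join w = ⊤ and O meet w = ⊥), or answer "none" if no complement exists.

Need w with O ∨ w = M and O ∧ w = X.
Checking each element gives: Y.

Y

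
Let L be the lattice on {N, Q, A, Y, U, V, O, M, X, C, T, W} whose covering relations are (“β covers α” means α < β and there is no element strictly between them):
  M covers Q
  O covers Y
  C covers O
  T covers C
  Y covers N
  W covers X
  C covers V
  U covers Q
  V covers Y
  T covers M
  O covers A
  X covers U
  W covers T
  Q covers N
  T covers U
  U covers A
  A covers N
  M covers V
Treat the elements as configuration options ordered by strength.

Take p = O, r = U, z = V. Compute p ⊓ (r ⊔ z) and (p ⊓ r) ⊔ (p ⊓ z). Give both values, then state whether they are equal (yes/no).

r ⊔ z = T, so p ⊓ (r ⊔ z) = O ⊓ T = O.
p ⊓ r = A and p ⊓ z = Y, so (p ⊓ r) ⊔ (p ⊓ z) = A ⊔ Y = O.
Equal: yes.

O; O; yes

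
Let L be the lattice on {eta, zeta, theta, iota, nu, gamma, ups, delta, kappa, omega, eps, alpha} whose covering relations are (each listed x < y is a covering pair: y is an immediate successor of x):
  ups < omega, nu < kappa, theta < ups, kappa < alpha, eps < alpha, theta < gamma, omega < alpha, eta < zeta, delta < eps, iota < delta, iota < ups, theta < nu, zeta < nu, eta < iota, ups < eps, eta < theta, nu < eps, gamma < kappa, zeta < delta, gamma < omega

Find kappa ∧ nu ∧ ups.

theta

Common lower bounds of {kappa, nu, ups}: eta, theta.
The greatest among these is theta.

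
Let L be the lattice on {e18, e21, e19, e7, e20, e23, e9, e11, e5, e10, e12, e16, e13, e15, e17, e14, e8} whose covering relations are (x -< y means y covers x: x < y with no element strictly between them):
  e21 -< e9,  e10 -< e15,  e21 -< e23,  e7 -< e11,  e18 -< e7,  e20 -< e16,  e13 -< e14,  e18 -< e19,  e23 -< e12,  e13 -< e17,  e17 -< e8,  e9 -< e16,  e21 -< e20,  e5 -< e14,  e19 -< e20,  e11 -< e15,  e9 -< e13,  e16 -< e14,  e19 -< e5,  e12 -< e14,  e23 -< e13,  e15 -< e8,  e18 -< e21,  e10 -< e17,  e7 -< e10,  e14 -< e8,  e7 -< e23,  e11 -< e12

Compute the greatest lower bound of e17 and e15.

e10

Common lower bounds of {e17, e15}: e10, e18, e7.
The greatest among these is e10.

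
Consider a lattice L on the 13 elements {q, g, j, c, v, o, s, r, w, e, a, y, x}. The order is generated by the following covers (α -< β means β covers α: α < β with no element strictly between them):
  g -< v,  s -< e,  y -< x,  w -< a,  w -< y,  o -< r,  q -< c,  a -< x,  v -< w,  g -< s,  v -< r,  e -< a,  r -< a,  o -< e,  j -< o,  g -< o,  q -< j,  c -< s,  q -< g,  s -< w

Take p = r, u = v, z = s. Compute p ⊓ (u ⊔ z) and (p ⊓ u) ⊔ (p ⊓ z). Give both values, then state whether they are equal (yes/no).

u ⊔ z = w, so p ⊓ (u ⊔ z) = r ⊓ w = v.
p ⊓ u = v and p ⊓ z = g, so (p ⊓ u) ⊔ (p ⊓ z) = v ⊔ g = v.
Equal: yes.

v; v; yes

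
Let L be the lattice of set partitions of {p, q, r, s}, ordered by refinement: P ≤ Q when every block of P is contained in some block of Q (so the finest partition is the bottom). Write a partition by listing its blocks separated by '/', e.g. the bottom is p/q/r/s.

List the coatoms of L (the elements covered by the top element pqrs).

p/qrs, pq/rs, pqr/s, pqs/r, pr/qs, prs/q, ps/qr

The coatoms are exactly the elements covered by pqrs: p/qrs, pq/rs, pqr/s, pqs/r, pr/qs, prs/q, ps/qr.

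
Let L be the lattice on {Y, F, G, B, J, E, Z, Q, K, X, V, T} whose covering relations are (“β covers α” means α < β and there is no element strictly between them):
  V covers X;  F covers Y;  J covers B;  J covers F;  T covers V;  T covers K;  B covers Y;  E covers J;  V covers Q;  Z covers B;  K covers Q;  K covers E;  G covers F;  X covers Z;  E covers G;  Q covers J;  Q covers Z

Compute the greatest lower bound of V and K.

Q

Common lower bounds of {V, K}: B, F, J, Q, Y, Z.
The greatest among these is Q.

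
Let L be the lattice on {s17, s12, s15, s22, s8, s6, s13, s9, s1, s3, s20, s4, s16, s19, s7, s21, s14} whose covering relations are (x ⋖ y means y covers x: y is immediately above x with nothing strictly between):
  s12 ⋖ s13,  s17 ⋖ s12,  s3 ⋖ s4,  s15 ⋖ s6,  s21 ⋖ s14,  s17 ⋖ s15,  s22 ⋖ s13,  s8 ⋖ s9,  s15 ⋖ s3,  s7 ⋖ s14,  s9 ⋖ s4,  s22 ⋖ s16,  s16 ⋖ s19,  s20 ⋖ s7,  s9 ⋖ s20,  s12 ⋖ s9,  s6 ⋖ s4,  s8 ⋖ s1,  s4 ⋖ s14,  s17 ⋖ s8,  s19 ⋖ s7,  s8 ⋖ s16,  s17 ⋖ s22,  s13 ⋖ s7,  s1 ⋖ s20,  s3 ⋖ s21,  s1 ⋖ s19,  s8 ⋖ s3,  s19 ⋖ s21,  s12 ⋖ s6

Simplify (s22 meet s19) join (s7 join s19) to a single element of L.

s22 ∧ s19 = s22
s7 ∨ s19 = s7
s22 ∨ s7 = s7

s7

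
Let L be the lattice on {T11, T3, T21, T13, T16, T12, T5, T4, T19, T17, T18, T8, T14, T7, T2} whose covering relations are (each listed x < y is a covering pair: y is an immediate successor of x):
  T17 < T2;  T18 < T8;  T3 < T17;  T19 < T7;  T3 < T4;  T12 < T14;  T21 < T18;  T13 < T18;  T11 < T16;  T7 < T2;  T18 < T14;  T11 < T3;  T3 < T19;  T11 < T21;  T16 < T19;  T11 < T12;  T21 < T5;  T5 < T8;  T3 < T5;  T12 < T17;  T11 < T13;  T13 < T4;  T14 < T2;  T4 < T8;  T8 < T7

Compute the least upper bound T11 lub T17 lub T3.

T17

Common upper bounds of {T11, T17, T3}: T17, T2.
The least among these is T17.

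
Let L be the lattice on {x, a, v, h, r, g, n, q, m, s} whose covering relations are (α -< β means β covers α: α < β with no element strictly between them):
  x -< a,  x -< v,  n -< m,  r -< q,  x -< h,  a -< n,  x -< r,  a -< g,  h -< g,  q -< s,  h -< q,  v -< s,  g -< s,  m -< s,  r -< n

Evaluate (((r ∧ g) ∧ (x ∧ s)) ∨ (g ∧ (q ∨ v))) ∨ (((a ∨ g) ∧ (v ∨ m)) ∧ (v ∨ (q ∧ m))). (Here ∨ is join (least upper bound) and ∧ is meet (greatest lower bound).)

r ∧ g = x
x ∧ s = x
x ∧ x = x
q ∨ v = s
g ∧ s = g
x ∨ g = g
a ∨ g = g
v ∨ m = s
g ∧ s = g
q ∧ m = r
v ∨ r = s
g ∧ s = g
g ∨ g = g

g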